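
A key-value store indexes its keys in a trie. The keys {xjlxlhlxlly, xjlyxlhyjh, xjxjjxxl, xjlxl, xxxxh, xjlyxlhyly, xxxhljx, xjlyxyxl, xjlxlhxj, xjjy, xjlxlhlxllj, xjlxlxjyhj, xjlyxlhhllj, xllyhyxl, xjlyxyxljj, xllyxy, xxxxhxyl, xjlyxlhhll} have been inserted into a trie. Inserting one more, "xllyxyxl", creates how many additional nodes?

2

The longest prefix of "xllyxyxl" already in the trie is "xllyxy" (length 6).
Each of the 2 remaining characters creates one node.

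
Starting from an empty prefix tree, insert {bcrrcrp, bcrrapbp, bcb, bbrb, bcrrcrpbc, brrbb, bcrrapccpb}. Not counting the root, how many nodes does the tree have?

25

Insert word by word; a character creates a node only if that edge doesn't already exist:
  "bcrrcrp" → 7 new (b, c, r, r, c, r, p)
  "bcrrapbp" → prefix "bcrr" already present; 4 new (a, p, b, p)
  "bcb" → prefix "bc" already present; 1 new (b)
  "bbrb" → prefix "b" already present; 3 new (b, r, b)
  "bcrrcrpbc" → prefix "bcrrcrp" already present; 2 new (b, c)
  "brrbb" → prefix "b" already present; 4 new (r, r, b, b)
  "bcrrapccpb" → prefix "bcrrap" already present; 4 new (c, c, p, b)
Total nodes = 7 + 4 + 1 + 3 + 2 + 4 + 4 = 25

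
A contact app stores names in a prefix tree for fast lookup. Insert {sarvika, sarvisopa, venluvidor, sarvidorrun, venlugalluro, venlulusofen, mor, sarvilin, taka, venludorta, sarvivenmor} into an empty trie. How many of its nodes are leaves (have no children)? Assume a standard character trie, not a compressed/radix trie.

11

Leaves are exactly the stored words that no other stored word extends.
Those words: "mor", "sarvidorrun", "sarvika", "sarvilin", "sarvisopa", "sarvivenmor", "taka", "venludorta", "venlugalluro", "venlulusofen", "venluvidor"
Leaf count: 11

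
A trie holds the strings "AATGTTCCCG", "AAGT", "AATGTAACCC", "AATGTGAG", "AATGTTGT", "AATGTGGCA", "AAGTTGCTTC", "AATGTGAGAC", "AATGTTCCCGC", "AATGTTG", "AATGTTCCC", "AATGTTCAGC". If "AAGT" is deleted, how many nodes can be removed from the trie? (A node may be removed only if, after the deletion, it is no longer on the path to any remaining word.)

0

A node on "AAGT"'s path can go only if nothing else ends at it or branches off below it.
Every node on "AAGT" is still needed (e.g. by "AAGTTGCTTC"), so nothing is freed.
Nodes removed: 0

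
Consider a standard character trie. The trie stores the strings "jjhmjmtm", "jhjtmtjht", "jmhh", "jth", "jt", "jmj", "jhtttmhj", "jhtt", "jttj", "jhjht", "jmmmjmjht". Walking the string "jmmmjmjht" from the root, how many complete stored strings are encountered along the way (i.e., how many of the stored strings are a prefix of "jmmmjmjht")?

1

Check each prefix of "jmmmjmjht" against the stored set — each match is an end-marker on the path.
Prefixes of the query that are stored words: "jmmmjmjht"
Count: 1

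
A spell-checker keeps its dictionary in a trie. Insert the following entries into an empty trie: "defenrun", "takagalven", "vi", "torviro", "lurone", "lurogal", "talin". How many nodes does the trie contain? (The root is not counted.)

38

For each word, the new-node count is its length minus the longest prefix already in the trie:
  "defenrun" → 8 new (d, e, f, e, n, r, u, n)
  "takagalven" → 10 new (t, a, k, a, g, a, l, v, e, n)
  "vi" → 2 new (v, i)
  "torviro" → prefix "t" already present; 6 new (o, r, v, i, r, o)
  "lurone" → 6 new (l, u, r, o, n, e)
  "lurogal" → prefix "luro" already present; 3 new (g, a, l)
  "talin" → prefix "ta" already present; 3 new (l, i, n)
Total nodes = 8 + 10 + 2 + 6 + 6 + 3 + 3 = 38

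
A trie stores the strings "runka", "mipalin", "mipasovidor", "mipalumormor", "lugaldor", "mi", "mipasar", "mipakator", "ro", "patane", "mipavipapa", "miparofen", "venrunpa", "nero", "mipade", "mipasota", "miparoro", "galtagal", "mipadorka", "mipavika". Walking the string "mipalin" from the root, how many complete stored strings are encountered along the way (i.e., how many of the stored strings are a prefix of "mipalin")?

Traverse "mipalin" character by character; count nodes along the way that are marked as word ends.
Prefixes of the query that are stored words: "mi", "mipalin"
Count: 2

2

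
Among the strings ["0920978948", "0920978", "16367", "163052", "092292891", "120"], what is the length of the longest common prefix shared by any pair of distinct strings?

7

The deepest shared node is where two words last agree before diverging.
"0920978" and "0920978948" agree on "0920978" (7 characters) before diverging; nothing deeper is shared.
Longest shared-prefix length: 7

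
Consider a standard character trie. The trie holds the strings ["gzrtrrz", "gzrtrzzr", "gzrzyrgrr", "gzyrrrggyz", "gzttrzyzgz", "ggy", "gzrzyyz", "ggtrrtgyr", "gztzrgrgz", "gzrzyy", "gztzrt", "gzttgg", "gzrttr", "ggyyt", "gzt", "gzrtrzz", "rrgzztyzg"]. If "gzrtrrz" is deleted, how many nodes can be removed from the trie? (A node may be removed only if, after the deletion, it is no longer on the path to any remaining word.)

After clearing the end-marker at "gzrtrrz", prune upward until reaching a node still needed by another word.
The suffix "rz" (2 nodes) is used only by "gzrtrrz"; the node for "gzrtr" still has the child "z", so pruning stops there.
Nodes removed: 2

2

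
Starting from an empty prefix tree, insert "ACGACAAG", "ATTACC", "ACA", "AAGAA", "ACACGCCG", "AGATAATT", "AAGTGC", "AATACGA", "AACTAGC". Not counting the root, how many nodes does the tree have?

Count nodes per top-level branch (shared prefixes stored once):
  'A'-branch (AACTAGC, AAGAA, AAGTGC, AATACGA, ACA, ACACGCCG, ACGACAAG, AGATAATT, ATTACC): 43 nodes
Sum: 43

43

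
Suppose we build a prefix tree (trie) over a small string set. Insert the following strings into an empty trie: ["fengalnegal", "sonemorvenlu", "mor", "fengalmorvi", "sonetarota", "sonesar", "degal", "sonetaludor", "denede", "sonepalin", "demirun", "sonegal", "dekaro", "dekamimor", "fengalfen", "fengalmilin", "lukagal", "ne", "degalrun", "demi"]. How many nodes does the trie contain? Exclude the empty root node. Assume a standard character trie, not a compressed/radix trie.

Insert word by word; a character creates a node only if that edge doesn't already exist:
  "fengalnegal" → 11 new (f, e, n, g, a, l, n, e, g, a, l)
  "sonemorvenlu" → 12 new (s, o, n, e, m, o, r, v, e, n, l, u)
  "mor" → 3 new (m, o, r)
  "fengalmorvi" → prefix "fengal" already present; 5 new (m, o, r, v, i)
  "sonetarota" → prefix "sone" already present; 6 new (t, a, r, o, t, a)
  "sonesar" → prefix "sone" already present; 3 new (s, a, r)
  "degal" → 5 new (d, e, g, a, l)
  "sonetaludor" → prefix "soneta" already present; 5 new (l, u, d, o, r)
  "denede" → prefix "de" already present; 4 new (n, e, d, e)
  "sonepalin" → prefix "sone" already present; 5 new (p, a, l, i, n)
  "demirun" → prefix "de" already present; 5 new (m, i, r, u, n)
  "sonegal" → prefix "sone" already present; 3 new (g, a, l)
  "dekaro" → prefix "de" already present; 4 new (k, a, r, o)
  "dekamimor" → prefix "deka" already present; 5 new (m, i, m, o, r)
  "fengalfen" → prefix "fengal" already present; 3 new (f, e, n)
  "fengalmilin" → prefix "fengalm" already present; 4 new (i, l, i, n)
  "lukagal" → 7 new (l, u, k, a, g, a, l)
  "ne" → 2 new (n, e)
  "degalrun" → prefix "degal" already present; 3 new (r, u, n)
  "demi" → prefix "demi" already present; 0 new (none)
Total nodes = 11 + 12 + 3 + 5 + 6 + 3 + 5 + 5 + 4 + 5 + 5 + 3 + 4 + 5 + 3 + 4 + 7 + 2 + 3 + 0 = 95

95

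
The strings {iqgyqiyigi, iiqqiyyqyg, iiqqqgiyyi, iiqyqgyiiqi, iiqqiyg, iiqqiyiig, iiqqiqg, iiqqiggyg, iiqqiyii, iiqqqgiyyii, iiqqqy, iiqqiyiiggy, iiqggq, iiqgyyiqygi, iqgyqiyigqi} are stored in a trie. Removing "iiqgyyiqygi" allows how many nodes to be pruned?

After clearing the end-marker at "iiqgyyiqygi", prune upward until reaching a node still needed by another word.
The suffix "yyiqygi" (7 nodes) is used only by "iiqgyyiqygi"; the node for "iiqg" still has the child "g", so pruning stops there.
Nodes removed: 7

7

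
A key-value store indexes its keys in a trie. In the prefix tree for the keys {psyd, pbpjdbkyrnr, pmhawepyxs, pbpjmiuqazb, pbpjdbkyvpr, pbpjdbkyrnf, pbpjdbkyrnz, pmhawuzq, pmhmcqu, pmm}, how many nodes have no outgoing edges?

Leaves are exactly the stored words that no other stored word extends.
Those words: "pbpjdbkyrnf", "pbpjdbkyrnr", "pbpjdbkyrnz", "pbpjdbkyvpr", "pbpjmiuqazb", "pmhawepyxs", "pmhawuzq", "pmhmcqu", "pmm", "psyd"
Leaf count: 10

10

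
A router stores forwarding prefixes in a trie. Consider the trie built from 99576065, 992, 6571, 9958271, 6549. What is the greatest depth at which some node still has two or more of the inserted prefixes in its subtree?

3

Equivalently: take the maximum, over all pairs, of their longest common prefix length.
"99576065" and "9958271" agree on "995" (3 characters) before diverging; nothing deeper is shared.
Longest shared-prefix length: 3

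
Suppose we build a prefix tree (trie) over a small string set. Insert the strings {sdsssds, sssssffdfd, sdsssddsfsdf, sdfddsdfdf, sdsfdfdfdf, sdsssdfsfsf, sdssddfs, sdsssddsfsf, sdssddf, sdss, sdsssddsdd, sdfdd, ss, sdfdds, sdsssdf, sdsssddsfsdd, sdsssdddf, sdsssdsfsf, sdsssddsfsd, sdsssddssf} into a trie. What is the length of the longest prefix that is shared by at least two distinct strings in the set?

Equivalently: take the maximum, over all pairs, of their longest common prefix length.
e.g. "sdsssddsfsd" and "sdsssddsfsdd" share the prefix "sdsssddsfsd" of length 11; no pair shares a longer one.
Longest shared-prefix length: 11

11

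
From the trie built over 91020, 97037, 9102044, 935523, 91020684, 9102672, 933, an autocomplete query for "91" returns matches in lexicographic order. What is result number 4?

9102672

Filter for "91…" and sort: "91020", "9102044", "91020684", "9102672"
The 4th is 9102672.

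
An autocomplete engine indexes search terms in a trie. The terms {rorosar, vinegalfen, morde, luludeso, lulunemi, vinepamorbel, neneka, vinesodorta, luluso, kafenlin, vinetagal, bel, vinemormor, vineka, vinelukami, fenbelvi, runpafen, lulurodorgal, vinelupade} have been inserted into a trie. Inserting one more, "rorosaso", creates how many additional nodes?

The longest prefix of "rorosaso" already in the trie is "rorosa" (length 6).
New nodes needed: |"rorosaso"| − 6 = 8 − 6 = 2.

2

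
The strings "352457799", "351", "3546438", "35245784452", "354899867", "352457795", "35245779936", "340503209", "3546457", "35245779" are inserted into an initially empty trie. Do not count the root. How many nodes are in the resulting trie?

39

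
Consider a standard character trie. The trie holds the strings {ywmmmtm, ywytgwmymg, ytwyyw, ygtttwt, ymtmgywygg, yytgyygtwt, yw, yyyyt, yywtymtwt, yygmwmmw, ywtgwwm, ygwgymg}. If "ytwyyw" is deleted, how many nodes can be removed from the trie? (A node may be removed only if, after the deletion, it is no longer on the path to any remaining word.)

Walk "ytwyyw" from the leaf back toward the root, removing each node that no remaining word uses.
The suffix "twyyw" (5 nodes) is used only by "ytwyyw"; the node for "y" still has the child "w", so pruning stops there.
Nodes removed: 5

5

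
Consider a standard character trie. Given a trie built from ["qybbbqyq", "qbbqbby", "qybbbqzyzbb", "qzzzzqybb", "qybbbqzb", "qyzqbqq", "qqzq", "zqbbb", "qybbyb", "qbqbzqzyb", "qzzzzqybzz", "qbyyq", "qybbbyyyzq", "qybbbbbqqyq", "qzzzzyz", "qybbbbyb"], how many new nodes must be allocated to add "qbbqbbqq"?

The longest prefix of "qbbqbbqq" already in the trie is "qbbqbb" (length 6).
Each of the 2 remaining characters creates one node.

2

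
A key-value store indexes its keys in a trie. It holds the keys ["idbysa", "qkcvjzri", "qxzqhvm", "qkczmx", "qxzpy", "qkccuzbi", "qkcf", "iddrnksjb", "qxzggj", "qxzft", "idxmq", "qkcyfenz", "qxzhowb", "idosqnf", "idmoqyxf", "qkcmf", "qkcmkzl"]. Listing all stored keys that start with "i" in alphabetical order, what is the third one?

idmoqyxf

Filter for "i…" and sort: "idbysa", "iddrnksjb", "idmoqyxf", "idosqnf", "idxmq"
Position 3: idmoqyxf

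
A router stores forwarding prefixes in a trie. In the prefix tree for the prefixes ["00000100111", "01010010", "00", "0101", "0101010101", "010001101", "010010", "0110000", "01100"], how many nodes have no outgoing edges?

6

Leaves are exactly the stored words that no other stored word extends.
Those words: "00000100111", "010001101", "010010", "01010010", "0101010101", "0110000"
Leaf count: 6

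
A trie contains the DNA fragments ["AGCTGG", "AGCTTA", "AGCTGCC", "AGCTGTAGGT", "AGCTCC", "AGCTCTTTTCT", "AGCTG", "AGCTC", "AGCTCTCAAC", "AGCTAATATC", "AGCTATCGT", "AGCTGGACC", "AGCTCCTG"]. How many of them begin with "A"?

13

Traverse to the node for "A", then collect every word in that subtree.
Matches: "AGCTAATATC", "AGCTATCGT", "AGCTC", "AGCTCC", "AGCTCCTG", "AGCTCTCAAC", "AGCTCTTTTCT", "AGCTG", "AGCTGCC", "AGCTGG", "AGCTGGACC", "AGCTGTAGGT", "AGCTTA"
Count: 13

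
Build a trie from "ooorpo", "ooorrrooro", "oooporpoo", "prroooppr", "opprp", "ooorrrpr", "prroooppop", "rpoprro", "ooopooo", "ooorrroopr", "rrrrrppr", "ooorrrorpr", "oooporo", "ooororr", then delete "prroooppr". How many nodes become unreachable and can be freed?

After clearing the end-marker at "prroooppr", prune upward until reaching a node still needed by another word.
The suffix "r" (1 node) is used only by "prroooppr"; the node for "prrooopp" still has the child "o", so pruning stops there.
Nodes removed: 1

1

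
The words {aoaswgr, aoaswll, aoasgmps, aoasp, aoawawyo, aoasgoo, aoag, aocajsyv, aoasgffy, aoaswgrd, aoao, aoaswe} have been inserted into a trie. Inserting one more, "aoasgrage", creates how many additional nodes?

4

Walking "aoasgrage" from the root, the first 5 characters ("aoasg") follow existing edges; "r" is the first miss.
Each of the 4 remaining characters creates one node.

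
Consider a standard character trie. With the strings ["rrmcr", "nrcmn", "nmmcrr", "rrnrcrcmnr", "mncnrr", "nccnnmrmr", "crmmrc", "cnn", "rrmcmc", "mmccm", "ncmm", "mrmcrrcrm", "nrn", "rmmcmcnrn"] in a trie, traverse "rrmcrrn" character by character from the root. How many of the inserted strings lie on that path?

1

Traverse "rrmcrrn" character by character; count nodes along the way that are marked as word ends.
Prefixes of the query that are stored words: "rrmcr"
Count: 1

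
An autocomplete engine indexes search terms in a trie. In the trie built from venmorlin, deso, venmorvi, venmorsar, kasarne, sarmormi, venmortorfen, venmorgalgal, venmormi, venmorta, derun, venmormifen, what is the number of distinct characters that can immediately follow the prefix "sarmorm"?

1

Follow the path "sarmorm" to its node, then look at its outgoing edges.
Characters that immediately follow "sarmorm" among the stored strings: {i}.
That node has 1 child edge.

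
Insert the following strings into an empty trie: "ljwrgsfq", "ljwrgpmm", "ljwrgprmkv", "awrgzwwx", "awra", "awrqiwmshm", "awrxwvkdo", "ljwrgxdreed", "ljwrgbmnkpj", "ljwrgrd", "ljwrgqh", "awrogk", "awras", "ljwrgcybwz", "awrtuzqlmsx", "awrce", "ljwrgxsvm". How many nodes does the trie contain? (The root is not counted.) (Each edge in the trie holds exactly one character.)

Count nodes per top-level branch (shared prefixes stored once):
  'a'-branch (awra, awras, awrce, awrgzwwx, awrogk, awrqiwmshm, awrtuzqlmsx, awrxwvkdo): 36 nodes
  'l'-branch (ljwrgbmnkpj, ljwrgcybwz, ljwrgpmm, ljwrgprmkv, ljwrgqh, ljwrgrd, ljwrgsfq, ljwrgxdreed, ljwrgxsvm): 39 nodes
Sum: 75

75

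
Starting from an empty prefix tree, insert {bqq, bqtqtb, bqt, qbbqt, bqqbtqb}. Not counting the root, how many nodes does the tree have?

16

For each word, the new-node count is its length minus the longest prefix already in the trie:
  "bqq" → 3 new (b, q, q)
  "bqtqtb" → prefix "bq" already present; 4 new (t, q, t, b)
  "bqt" → prefix "bqt" already present; 0 new (none)
  "qbbqt" → 5 new (q, b, b, q, t)
  "bqqbtqb" → prefix "bqq" already present; 4 new (b, t, q, b)
Total nodes = 3 + 4 + 0 + 5 + 4 = 16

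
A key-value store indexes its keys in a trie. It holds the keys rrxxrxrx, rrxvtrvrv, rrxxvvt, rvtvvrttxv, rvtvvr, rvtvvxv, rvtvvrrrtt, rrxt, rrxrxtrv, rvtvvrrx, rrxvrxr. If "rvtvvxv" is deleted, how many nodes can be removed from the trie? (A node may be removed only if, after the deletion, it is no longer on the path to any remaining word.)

2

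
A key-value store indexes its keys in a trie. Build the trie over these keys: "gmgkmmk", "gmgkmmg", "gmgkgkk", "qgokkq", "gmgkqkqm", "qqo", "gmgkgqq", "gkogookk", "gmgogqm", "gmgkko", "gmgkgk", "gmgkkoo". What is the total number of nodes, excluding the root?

Insert word by word; a character creates a node only if that edge doesn't already exist:
  "gmgkmmk" → 7 new (g, m, g, k, m, m, k)
  "gmgkmmg" → prefix "gmgkmm" already present; 1 new (g)
  "gmgkgkk" → prefix "gmgk" already present; 3 new (g, k, k)
  "qgokkq" → 6 new (q, g, o, k, k, q)
  "gmgkqkqm" → prefix "gmgk" already present; 4 new (q, k, q, m)
  "qqo" → prefix "q" already present; 2 new (q, o)
  "gmgkgqq" → prefix "gmgkg" already present; 2 new (q, q)
  "gkogookk" → prefix "g" already present; 7 new (k, o, g, o, o, k, k)
  "gmgogqm" → prefix "gmg" already present; 4 new (o, g, q, m)
  "gmgkko" → prefix "gmgk" already present; 2 new (k, o)
  "gmgkgk" → prefix "gmgkgk" already present; 0 new (none)
  "gmgkkoo" → prefix "gmgkko" already present; 1 new (o)
Total nodes = 7 + 1 + 3 + 6 + 4 + 2 + 2 + 7 + 4 + 2 + 0 + 1 = 39

39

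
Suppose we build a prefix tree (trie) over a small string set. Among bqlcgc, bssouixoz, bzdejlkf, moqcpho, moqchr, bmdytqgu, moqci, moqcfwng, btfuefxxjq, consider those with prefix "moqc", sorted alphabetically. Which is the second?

Filter for "moqc…" and sort: "moqcfwng", "moqchr", "moqci", "moqcpho"
Position 2: moqchr

moqchr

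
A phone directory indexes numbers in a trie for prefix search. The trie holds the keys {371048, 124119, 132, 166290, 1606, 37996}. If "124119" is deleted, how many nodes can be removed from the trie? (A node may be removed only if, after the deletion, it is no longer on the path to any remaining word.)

A node on "124119"'s path can go only if nothing else ends at it or branches off below it.
The suffix "24119" (5 nodes) is used only by "124119"; the node for "1" still has the child "3", so pruning stops there.
Nodes removed: 5

5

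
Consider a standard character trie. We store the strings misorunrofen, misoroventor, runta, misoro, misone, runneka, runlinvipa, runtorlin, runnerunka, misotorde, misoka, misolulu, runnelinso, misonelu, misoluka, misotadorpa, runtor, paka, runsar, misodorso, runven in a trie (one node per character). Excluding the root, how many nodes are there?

Insert word by word; a character creates a node only if that edge doesn't already exist:
  "misorunrofen" → 12 new (m, i, s, o, r, u, n, r, o, f, e, n)
  "misoroventor" → prefix "misor" already present; 7 new (o, v, e, n, t, o, r)
  "runta" → 5 new (r, u, n, t, a)
  "misoro" → prefix "misoro" already present; 0 new (none)
  "misone" → prefix "miso" already present; 2 new (n, e)
  "runneka" → prefix "run" already present; 4 new (n, e, k, a)
  "runlinvipa" → prefix "run" already present; 7 new (l, i, n, v, i, p, a)
  "runtorlin" → prefix "runt" already present; 5 new (o, r, l, i, n)
  "runnerunka" → prefix "runne" already present; 5 new (r, u, n, k, a)
  "misotorde" → prefix "miso" already present; 5 new (t, o, r, d, e)
  "misoka" → prefix "miso" already present; 2 new (k, a)
  "misolulu" → prefix "miso" already present; 4 new (l, u, l, u)
  "runnelinso" → prefix "runne" already present; 5 new (l, i, n, s, o)
  "misonelu" → prefix "misone" already present; 2 new (l, u)
  "misoluka" → prefix "misolu" already present; 2 new (k, a)
  "misotadorpa" → prefix "misot" already present; 6 new (a, d, o, r, p, a)
  "runtor" → prefix "runtor" already present; 0 new (none)
  "paka" → 4 new (p, a, k, a)
  "runsar" → prefix "run" already present; 3 new (s, a, r)
  "misodorso" → prefix "miso" already present; 5 new (d, o, r, s, o)
  "runven" → prefix "run" already present; 3 new (v, e, n)
Total nodes = 12 + 7 + 5 + 0 + 2 + 4 + 7 + 5 + 5 + 5 + 2 + 4 + 5 + 2 + 2 + 6 + 0 + 4 + 3 + 5 + 3 = 88

88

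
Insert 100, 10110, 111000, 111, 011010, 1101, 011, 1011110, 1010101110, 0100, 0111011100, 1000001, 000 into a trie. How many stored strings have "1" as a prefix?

Traverse to the node for "1", then collect every word in that subtree.
Words under "1": 100, 1000001, 1010101110, 10110, 1011110, 1101, 111, 111000
Count: 8

8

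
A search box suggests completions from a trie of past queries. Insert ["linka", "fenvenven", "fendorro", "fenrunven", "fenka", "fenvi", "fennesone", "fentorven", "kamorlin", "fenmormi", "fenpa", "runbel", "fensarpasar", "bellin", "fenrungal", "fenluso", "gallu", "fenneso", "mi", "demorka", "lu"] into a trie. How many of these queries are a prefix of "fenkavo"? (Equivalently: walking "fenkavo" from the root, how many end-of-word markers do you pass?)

1

Walk "fenkavo" from the root; an end-of-word marker is hit whenever a stored word is a prefix of "fenkavo".
Prefixes of the query that are stored words: "fenka"
Count: 1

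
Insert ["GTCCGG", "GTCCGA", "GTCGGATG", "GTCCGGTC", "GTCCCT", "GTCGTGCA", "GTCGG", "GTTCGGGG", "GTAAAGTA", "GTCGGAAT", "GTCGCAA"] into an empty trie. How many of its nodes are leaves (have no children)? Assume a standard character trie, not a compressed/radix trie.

9

A leaf is a node with no children — equivalently, the end of a word that is not a proper prefix of any other stored word.
Those words: "GTAAAGTA", "GTCCCT", "GTCCGA", "GTCCGGTC", "GTCGCAA", "GTCGGAAT", "GTCGGATG", "GTCGTGCA", "GTTCGGGG"
Leaf count: 9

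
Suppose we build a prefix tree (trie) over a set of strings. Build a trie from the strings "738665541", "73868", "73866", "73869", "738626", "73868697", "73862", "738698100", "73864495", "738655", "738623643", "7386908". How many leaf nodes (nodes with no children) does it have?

8

A leaf is a node with no children — equivalently, the end of a word that is not a proper prefix of any other stored word.
Those words: "738623643", "738626", "73864495", "738655", "738665541", "73868697", "7386908", "738698100"
Leaf count: 8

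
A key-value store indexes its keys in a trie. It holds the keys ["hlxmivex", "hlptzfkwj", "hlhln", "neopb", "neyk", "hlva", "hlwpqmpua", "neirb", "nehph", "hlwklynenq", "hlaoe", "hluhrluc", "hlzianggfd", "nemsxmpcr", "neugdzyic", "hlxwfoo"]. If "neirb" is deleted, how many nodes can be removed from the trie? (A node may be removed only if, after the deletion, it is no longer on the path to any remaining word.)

A node on "neirb"'s path can go only if nothing else ends at it or branches off below it.
The suffix "irb" (3 nodes) is used only by "neirb"; the node for "ne" still has the child "o", so pruning stops there.
Nodes removed: 3

3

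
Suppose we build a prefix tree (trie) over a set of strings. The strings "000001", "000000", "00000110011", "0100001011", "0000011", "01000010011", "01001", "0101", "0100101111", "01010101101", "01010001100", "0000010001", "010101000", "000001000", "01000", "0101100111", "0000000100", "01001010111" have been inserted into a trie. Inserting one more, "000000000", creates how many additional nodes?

2

The longest prefix of "000000000" already in the trie is "0000000" (length 7).
Each of the 2 remaining characters creates one node.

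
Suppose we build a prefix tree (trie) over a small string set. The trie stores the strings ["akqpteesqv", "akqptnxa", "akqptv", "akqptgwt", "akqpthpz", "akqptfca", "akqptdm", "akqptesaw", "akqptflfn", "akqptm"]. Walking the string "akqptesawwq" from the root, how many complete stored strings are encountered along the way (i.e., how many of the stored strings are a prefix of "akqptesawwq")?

1

Traverse "akqptesawwq" character by character; count nodes along the way that are marked as word ends.
Prefixes of the query that are stored words: "akqptesaw"
Count: 1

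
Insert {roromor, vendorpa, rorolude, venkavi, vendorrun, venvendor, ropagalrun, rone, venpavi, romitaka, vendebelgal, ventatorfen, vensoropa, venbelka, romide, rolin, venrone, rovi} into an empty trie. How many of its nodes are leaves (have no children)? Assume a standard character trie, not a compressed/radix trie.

Leaves are exactly the stored words that no other stored word extends.
Those words: "rolin", "romide", "romitaka", "rone", "ropagalrun", "rorolude", "roromor", "rovi", "venbelka", "vendebelgal", "vendorpa", "vendorrun", "venkavi", "venpavi", "venrone", "vensoropa", "ventatorfen", "venvendor"
Leaf count: 18

18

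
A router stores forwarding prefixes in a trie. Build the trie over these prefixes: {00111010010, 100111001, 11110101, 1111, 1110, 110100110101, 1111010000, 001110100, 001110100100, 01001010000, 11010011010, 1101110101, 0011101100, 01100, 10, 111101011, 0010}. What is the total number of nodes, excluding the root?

66

Trace insertions, counting only characters that open a new branch:
  "00111010010" → 11 new (0, 0, 1, 1, 1, 0, 1, 0, 0, 1, 0)
  "100111001" → 9 new (1, 0, 0, 1, 1, 1, 0, 0, 1)
  "11110101" → prefix "1" already present; 7 new (1, 1, 1, 0, 1, 0, 1)
  "1111" → prefix "1111" already present; 0 new (none)
  "1110" → prefix "111" already present; 1 new (0)
  "110100110101" → prefix "11" already present; 10 new (0, 1, 0, 0, 1, 1, 0, 1, 0, 1)
  "1111010000" → prefix "1111010" already present; 3 new (0, 0, 0)
  "001110100" → prefix "001110100" already present; 0 new (none)
  "001110100100" → prefix "00111010010" already present; 1 new (0)
  "01001010000" → prefix "0" already present; 10 new (1, 0, 0, 1, 0, 1, 0, 0, 0, 0)
  "11010011010" → prefix "11010011010" already present; 0 new (none)
  "1101110101" → prefix "1101" already present; 6 new (1, 1, 0, 1, 0, 1)
  "0011101100" → prefix "0011101" already present; 3 new (1, 0, 0)
  "01100" → prefix "01" already present; 3 new (1, 0, 0)
  "10" → prefix "10" already present; 0 new (none)
  "111101011" → prefix "11110101" already present; 1 new (1)
  "0010" → prefix "001" already present; 1 new (0)
Total nodes = 11 + 9 + 7 + 0 + 1 + 10 + 3 + 0 + 1 + 10 + 0 + 6 + 3 + 3 + 0 + 1 + 1 = 66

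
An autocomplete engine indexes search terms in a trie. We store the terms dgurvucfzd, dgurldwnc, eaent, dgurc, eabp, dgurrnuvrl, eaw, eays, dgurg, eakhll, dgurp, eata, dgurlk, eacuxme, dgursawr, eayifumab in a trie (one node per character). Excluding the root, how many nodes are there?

56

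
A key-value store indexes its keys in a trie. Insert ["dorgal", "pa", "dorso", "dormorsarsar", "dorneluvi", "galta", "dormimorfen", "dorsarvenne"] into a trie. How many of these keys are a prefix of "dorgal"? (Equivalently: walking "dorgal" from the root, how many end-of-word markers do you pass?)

1

Check each prefix of "dorgal" against the stored set — each match is an end-marker on the path.
Prefixes of the query that are stored words: "dorgal"
Count: 1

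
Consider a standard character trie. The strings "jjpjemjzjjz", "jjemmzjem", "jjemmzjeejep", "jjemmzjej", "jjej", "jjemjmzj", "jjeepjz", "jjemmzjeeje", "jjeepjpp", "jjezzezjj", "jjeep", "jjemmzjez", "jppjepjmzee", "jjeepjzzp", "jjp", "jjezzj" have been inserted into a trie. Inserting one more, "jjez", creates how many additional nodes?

Every character of "jjez" already lies on an existing path (it is a prefix of some stored word).
No new nodes are needed: 0.

0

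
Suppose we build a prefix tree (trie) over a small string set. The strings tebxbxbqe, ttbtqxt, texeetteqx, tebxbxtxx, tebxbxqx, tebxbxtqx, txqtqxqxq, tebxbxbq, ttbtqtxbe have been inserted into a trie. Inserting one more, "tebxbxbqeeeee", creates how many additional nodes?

The longest prefix of "tebxbxbqeeeee" already in the trie is "tebxbxbqe" (length 9).
New nodes needed: |"tebxbxbqeeeee"| − 9 = 13 − 9 = 4.

4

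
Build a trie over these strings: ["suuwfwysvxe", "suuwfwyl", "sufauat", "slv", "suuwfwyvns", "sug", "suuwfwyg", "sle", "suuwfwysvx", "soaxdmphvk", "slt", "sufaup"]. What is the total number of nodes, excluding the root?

Insert word by word; a character creates a node only if that edge doesn't already exist:
  "suuwfwysvxe" → 11 new (s, u, u, w, f, w, y, s, v, x, e)
  "suuwfwyl" → prefix "suuwfwy" already present; 1 new (l)
  "sufauat" → prefix "su" already present; 5 new (f, a, u, a, t)
  "slv" → prefix "s" already present; 2 new (l, v)
  "suuwfwyvns" → prefix "suuwfwy" already present; 3 new (v, n, s)
  "sug" → prefix "su" already present; 1 new (g)
  "suuwfwyg" → prefix "suuwfwy" already present; 1 new (g)
  "sle" → prefix "sl" already present; 1 new (e)
  "suuwfwysvx" → prefix "suuwfwysvx" already present; 0 new (none)
  "soaxdmphvk" → prefix "s" already present; 9 new (o, a, x, d, m, p, h, v, k)
  "slt" → prefix "sl" already present; 1 new (t)
  "sufaup" → prefix "sufau" already present; 1 new (p)
Total nodes = 11 + 1 + 5 + 2 + 3 + 1 + 1 + 1 + 0 + 9 + 1 + 1 = 36

36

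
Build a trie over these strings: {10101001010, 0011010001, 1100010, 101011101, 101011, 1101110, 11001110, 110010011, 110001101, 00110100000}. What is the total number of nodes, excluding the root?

48

For each word, the new-node count is its length minus the longest prefix already in the trie:
  "10101001010" → 11 new (1, 0, 1, 0, 1, 0, 0, 1, 0, 1, 0)
  "0011010001" → 10 new (0, 0, 1, 1, 0, 1, 0, 0, 0, 1)
  "1100010" → prefix "1" already present; 6 new (1, 0, 0, 0, 1, 0)
  "101011101" → prefix "10101" already present; 4 new (1, 1, 0, 1)
  "101011" → prefix "101011" already present; 0 new (none)
  "1101110" → prefix "110" already present; 4 new (1, 1, 1, 0)
  "11001110" → prefix "1100" already present; 4 new (1, 1, 1, 0)
  "110010011" → prefix "11001" already present; 4 new (0, 0, 1, 1)
  "110001101" → prefix "110001" already present; 3 new (1, 0, 1)
  "00110100000" → prefix "001101000" already present; 2 new (0, 0)
Total nodes = 11 + 10 + 6 + 4 + 0 + 4 + 4 + 4 + 3 + 2 = 48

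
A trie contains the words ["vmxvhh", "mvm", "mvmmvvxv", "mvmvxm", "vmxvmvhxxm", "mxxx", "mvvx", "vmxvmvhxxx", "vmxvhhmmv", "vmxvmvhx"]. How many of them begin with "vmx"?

Filter for entries beginning with "vmx":
Words under "vmx": vmxvhh, vmxvhhmmv, vmxvmvhx, vmxvmvhxxm, vmxvmvhxxx
Count: 5

5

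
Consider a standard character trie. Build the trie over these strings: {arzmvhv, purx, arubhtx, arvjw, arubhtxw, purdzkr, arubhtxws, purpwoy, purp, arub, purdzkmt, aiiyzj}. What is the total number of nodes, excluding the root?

Trace insertions, counting only characters that open a new branch:
  "arzmvhv" → 7 new (a, r, z, m, v, h, v)
  "purx" → 4 new (p, u, r, x)
  "arubhtx" → prefix "ar" already present; 5 new (u, b, h, t, x)
  "arvjw" → prefix "ar" already present; 3 new (v, j, w)
  "arubhtxw" → prefix "arubhtx" already present; 1 new (w)
  "purdzkr" → prefix "pur" already present; 4 new (d, z, k, r)
  "arubhtxws" → prefix "arubhtxw" already present; 1 new (s)
  "purpwoy" → prefix "pur" already present; 4 new (p, w, o, y)
  "purp" → prefix "purp" already present; 0 new (none)
  "arub" → prefix "arub" already present; 0 new (none)
  "purdzkmt" → prefix "purdzk" already present; 2 new (m, t)
  "aiiyzj" → prefix "a" already present; 5 new (i, i, y, z, j)
Total nodes = 7 + 4 + 5 + 3 + 1 + 4 + 1 + 4 + 0 + 0 + 2 + 5 = 36

36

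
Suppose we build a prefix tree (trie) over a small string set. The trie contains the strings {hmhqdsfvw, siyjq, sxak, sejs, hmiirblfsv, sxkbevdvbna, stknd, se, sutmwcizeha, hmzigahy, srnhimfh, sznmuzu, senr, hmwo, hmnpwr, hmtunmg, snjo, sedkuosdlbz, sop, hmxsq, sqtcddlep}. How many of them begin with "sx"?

Walk to "sx"; the words in its subtree are exactly those with that prefix.
Matches: "sxak", "sxkbevdvbna"
Count: 2

2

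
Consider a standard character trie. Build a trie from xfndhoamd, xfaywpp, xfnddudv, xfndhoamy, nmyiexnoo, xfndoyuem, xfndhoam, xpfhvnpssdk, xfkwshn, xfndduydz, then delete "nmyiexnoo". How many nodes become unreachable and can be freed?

9

Walk "nmyiexnoo" from the leaf back toward the root, removing each node that no remaining word uses.
No other word shares any prefix with "nmyiexnoo", so all 9 of its nodes go.
Nodes removed: 9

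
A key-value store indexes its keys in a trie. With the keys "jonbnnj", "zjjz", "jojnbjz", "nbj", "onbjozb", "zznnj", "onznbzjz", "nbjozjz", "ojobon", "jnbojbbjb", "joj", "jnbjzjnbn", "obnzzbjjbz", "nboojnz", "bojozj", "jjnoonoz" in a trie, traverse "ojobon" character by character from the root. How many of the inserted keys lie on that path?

Check each prefix of "ojobon" against the stored set — each match is an end-marker on the path.
Prefixes of the query that are stored words: "ojobon"
Count: 1

1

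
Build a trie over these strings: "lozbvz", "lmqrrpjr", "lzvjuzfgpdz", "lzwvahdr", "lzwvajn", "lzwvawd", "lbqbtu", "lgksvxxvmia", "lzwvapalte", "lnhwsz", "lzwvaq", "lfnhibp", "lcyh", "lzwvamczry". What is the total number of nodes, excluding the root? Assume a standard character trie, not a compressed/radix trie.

Count nodes per top-level branch (shared prefixes stored once):
  'l'-branch (lbqbtu, lcyh, lfnhibp, lgksvxxvmia, lmqrrpjr, lnhwsz, lozbvz, lzvjuzfgpdz, lzwvahdr, lzwvajn, lzwvamczry, lzwvapalte, lzwvaq, lzwvawd): 73 nodes
Sum: 73

73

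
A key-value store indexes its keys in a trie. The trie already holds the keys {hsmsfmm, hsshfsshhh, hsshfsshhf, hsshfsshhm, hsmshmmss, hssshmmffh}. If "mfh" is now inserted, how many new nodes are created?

3

Nothing in the trie begins with "m"; the whole of "mfh" is new.
3 − 0 = 3 new nodes.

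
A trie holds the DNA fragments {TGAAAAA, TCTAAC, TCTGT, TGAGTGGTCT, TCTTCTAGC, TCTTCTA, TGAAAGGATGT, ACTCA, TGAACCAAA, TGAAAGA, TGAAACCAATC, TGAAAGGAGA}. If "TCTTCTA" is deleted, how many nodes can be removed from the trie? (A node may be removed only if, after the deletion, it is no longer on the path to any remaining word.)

0

A node on "TCTTCTA"'s path can go only if nothing else ends at it or branches off below it.
Every node on "TCTTCTA" is still needed (e.g. by "TCTTCTAGC"), so nothing is freed.
Nodes removed: 0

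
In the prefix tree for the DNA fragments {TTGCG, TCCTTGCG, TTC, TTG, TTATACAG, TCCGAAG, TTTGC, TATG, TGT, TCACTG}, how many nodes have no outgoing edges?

9

A leaf is a node with no children — equivalently, the end of a word that is not a proper prefix of any other stored word.
Those words: "TATG", "TCACTG", "TCCGAAG", "TCCTTGCG", "TGT", "TTATACAG", "TTC", "TTGCG", "TTTGC"
Leaf count: 9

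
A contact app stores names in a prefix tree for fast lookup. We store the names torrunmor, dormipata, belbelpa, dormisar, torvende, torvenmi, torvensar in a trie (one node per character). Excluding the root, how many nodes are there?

Count nodes per top-level branch (shared prefixes stored once):
  'b'-branch (belbelpa): 8 nodes
  'd'-branch (dormipata, dormisar): 12 nodes
  't'-branch (torrunmor, torvende, torvenmi, torvensar): 19 nodes
Sum: 39

39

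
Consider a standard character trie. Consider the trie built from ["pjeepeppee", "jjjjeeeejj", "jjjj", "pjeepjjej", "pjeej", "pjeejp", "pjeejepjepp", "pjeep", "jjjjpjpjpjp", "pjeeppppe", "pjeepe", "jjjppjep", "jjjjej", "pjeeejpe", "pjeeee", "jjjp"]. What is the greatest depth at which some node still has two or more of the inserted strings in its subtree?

The deepest shared node is where two words last agree before diverging.
"pjeepe" and "pjeepeppee" agree on "pjeepe" (6 characters) before diverging; nothing deeper is shared.
Longest shared-prefix length: 6

6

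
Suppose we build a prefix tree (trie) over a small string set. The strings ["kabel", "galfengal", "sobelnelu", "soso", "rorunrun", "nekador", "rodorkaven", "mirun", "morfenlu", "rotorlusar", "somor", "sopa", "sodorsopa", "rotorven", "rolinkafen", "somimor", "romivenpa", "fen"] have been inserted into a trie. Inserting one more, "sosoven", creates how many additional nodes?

3

Walking "sosoven" from the root, the first 4 characters ("soso") follow existing edges; "v" is the first miss.
So 7 − 4 = 3 new nodes.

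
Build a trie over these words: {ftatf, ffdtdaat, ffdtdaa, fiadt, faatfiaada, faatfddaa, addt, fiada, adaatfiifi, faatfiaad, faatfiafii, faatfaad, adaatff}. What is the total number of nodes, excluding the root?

49

Insert word by word; a character creates a node only if that edge doesn't already exist:
  "ftatf" → 5 new (f, t, a, t, f)
  "ffdtdaat" → prefix "f" already present; 7 new (f, d, t, d, a, a, t)
  "ffdtdaa" → prefix "ffdtdaa" already present; 0 new (none)
  "fiadt" → prefix "f" already present; 4 new (i, a, d, t)
  "faatfiaada" → prefix "f" already present; 9 new (a, a, t, f, i, a, a, d, a)
  "faatfddaa" → prefix "faatf" already present; 4 new (d, d, a, a)
  "addt" → 4 new (a, d, d, t)
  "fiada" → prefix "fiad" already present; 1 new (a)
  "adaatfiifi" → prefix "ad" already present; 8 new (a, a, t, f, i, i, f, i)
  "faatfiaad" → prefix "faatfiaad" already present; 0 new (none)
  "faatfiafii" → prefix "faatfia" already present; 3 new (f, i, i)
  "faatfaad" → prefix "faatf" already present; 3 new (a, a, d)
  "adaatff" → prefix "adaatf" already present; 1 new (f)
Total nodes = 5 + 7 + 0 + 4 + 9 + 4 + 4 + 1 + 8 + 0 + 3 + 3 + 1 = 49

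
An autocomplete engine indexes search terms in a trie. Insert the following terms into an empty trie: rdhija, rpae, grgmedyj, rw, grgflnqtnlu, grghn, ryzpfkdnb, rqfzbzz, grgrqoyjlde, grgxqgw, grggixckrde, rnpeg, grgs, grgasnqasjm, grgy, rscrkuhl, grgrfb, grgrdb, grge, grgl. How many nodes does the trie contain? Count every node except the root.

89

For each word, the new-node count is its length minus the longest prefix already in the trie:
  "rdhija" → 6 new (r, d, h, i, j, a)
  "rpae" → prefix "r" already present; 3 new (p, a, e)
  "grgmedyj" → 8 new (g, r, g, m, e, d, y, j)
  "rw" → prefix "r" already present; 1 new (w)
  "grgflnqtnlu" → prefix "grg" already present; 8 new (f, l, n, q, t, n, l, u)
  "grghn" → prefix "grg" already present; 2 new (h, n)
  "ryzpfkdnb" → prefix "r" already present; 8 new (y, z, p, f, k, d, n, b)
  "rqfzbzz" → prefix "r" already present; 6 new (q, f, z, b, z, z)
  "grgrqoyjlde" → prefix "grg" already present; 8 new (r, q, o, y, j, l, d, e)
  "grgxqgw" → prefix "grg" already present; 4 new (x, q, g, w)
  "grggixckrde" → prefix "grg" already present; 8 new (g, i, x, c, k, r, d, e)
  "rnpeg" → prefix "r" already present; 4 new (n, p, e, g)
  "grgs" → prefix "grg" already present; 1 new (s)
  "grgasnqasjm" → prefix "grg" already present; 8 new (a, s, n, q, a, s, j, m)
  "grgy" → prefix "grg" already present; 1 new (y)
  "rscrkuhl" → prefix "r" already present; 7 new (s, c, r, k, u, h, l)
  "grgrfb" → prefix "grgr" already present; 2 new (f, b)
  "grgrdb" → prefix "grgr" already present; 2 new (d, b)
  "grge" → prefix "grg" already present; 1 new (e)
  "grgl" → prefix "grg" already present; 1 new (l)
Total nodes = 6 + 3 + 8 + 1 + 8 + 2 + 8 + 6 + 8 + 4 + 8 + 4 + 1 + 8 + 1 + 7 + 2 + 2 + 1 + 1 = 89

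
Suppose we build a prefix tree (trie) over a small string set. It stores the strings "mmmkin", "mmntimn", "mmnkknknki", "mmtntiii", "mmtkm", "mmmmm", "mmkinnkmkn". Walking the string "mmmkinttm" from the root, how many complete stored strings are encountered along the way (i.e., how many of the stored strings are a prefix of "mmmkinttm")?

Check each prefix of "mmmkinttm" against the stored set — each match is an end-marker on the path.
Prefixes of the query that are stored words: "mmmkin"
Count: 1

1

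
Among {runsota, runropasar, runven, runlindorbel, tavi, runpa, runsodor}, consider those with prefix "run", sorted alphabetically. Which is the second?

runpa

Filter for "run…" and sort: "runlindorbel", "runpa", "runropasar", "runsodor", "runsota", "runven"
Position 2: runpa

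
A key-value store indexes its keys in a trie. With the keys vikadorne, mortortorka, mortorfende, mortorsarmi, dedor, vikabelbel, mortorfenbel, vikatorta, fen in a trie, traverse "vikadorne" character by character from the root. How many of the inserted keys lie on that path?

Check each prefix of "vikadorne" against the stored set — each match is an end-marker on the path.
Prefixes of the query that are stored words: "vikadorne"
Count: 1

1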